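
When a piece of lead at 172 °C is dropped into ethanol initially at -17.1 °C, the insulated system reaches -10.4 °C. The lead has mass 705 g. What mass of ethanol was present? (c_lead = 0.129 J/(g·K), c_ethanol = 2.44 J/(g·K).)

m ≈ 1010 g

Let T be the final temperature. ΣQ_i = 0:
705·0.129·(-10.4 − 172) + m·2.44·(-10.4 − (-17.1)) = 0
16.35 m = 16588
m = 16588/16.35 ≈ 1015 g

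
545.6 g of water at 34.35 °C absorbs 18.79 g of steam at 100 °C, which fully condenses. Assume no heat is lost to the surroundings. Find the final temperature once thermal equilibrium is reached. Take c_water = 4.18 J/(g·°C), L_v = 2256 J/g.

Energy balance with sensible and latent terms:
steam→water at 100 °C releases m L_v = 18.79×2256 = 42390; condensate cools 100→T: 18.79×4.18×(T − 100) = 78.54(T − 100); original water: 2280.6(T − 34.35)
2359.2 T = 42390 + 7854.2 + 78339 = 128583
T ≈ 54.50 °C (< 100 °C, so full condensation is consistent).

T_f ≈ 54.5 °C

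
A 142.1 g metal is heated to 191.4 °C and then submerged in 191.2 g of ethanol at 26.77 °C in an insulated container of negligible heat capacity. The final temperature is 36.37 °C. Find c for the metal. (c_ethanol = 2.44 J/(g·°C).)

c ≈ 0.203 J/(g·°C)

Heat gained plus heat lost sum to zero:
142.1×c×(36.37 − 191.4) + 191.2×2.44×(36.37 − 26.77) = 0
-22030 c = -4478.7
c = -4478.7/-22030 ≈ 0.2033 J/(g·°C)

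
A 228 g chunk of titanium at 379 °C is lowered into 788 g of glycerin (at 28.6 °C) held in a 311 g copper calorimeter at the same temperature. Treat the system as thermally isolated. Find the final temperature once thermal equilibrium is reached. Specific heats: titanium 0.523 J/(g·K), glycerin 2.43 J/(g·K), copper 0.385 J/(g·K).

Energy conservation, ΣQ = 0:
228·0.523·(T − 379) + 788·2.43·(T − 28.6) + 311·0.385·(T − 28.6) = 0
119.24(T − 379) + 1914.8(T − 28.6) + 119.73(T − 28.6) = 0
2153.8 T = 103382
T = 103382 / 2153.8 = 48 °C

T_f ≈ 48.0 °C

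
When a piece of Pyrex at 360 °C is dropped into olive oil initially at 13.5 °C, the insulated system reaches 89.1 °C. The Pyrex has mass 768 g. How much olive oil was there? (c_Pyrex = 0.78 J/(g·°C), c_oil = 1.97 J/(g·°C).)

m ≈ 1090 g

Net heat exchanged in the isolated system is zero:
768·0.78·(89.1 − 360) + m·1.97·(89.1 − 13.5) = 0
148.93 m = 162280
m = 162280/148.93 ≈ 1090 g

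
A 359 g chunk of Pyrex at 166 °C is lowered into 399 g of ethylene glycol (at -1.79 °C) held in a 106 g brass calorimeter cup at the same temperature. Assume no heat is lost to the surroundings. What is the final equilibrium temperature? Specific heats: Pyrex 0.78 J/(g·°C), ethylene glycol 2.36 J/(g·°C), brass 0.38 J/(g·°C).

T_f ≈ 35.4 °C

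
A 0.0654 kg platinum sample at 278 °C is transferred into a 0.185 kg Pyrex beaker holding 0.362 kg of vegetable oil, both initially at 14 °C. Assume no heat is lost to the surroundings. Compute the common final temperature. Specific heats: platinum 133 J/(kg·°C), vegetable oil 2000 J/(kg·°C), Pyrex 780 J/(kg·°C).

T_f ≈ 16.6 °C

Net heat exchanged in the isolated system is zero:
0.0654*133*(T − 278) + 0.362*2000*(T − 14) + 0.185*780*(T − 14) = 0
(8.698 + 724 + 144.3) T = 8.698*278 + 724*14 + 144.3*14
T = 14574/877 ≈ 16.62 °C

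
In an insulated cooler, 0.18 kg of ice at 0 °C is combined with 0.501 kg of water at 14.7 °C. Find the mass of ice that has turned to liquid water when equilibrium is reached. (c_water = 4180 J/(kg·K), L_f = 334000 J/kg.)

Cooling the water to 0 °C releases 0.501×4180×14.7 = 30784 J.
Melting all 0.18 kg of ice would need 0.18×334000 = 60120 J.
30784 J < 60120 J, so only part of the ice melts and the system sits at 0 °C.
Mass melted = 30784/334000 ≈ 0.09217 kg.

m_melted ≈ 0.0922 kg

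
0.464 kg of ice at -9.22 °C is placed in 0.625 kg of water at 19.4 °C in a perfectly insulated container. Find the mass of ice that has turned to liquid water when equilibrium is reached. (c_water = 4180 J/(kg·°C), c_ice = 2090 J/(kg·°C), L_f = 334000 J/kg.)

m_melted ≈ 0.125 kg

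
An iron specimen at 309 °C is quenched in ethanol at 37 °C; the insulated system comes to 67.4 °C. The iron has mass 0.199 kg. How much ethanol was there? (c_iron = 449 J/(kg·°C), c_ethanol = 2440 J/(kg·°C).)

m ≈ 0.291 kg

|Q_iron| = |Q_ethanol|:
0.199·449·(309 − 67.4) = m·2440·(67.4 − 37)
74176 m = 21587  ⇒  m ≈ 0.291 kg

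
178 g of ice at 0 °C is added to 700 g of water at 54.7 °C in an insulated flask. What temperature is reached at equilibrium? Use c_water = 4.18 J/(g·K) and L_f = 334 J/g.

T_f ≈ 27.4 °C

Heat gained plus heat lost sum to zero:
fusion: m_ice L_f = 178×334 = 59452; meltwater 0→T: 178×4.18×T = 744.04 T; water cools: 700×4.18×(T − 54.7) = 2926(T − 54.7)
3670 T = 160052 − 59452 = 100600
T ≈ 27.41 °C (positive, so assuming full melt was valid).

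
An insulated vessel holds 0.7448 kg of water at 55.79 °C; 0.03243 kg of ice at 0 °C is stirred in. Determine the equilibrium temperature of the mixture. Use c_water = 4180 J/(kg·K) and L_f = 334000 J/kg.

Net heat exchanged in the isolated system is zero:
latent heat to melt: 0.03243·334000 = 10832; warm the meltwater: 135.56 T; water cools: 0.7448·4180·(T − 55.79) = 3113.3(T − 55.79)
3248.8 T = 173689 − 10832 = 162857
T ≈ 50.13 °C. Since T > 0 °C, the all-ice-melts assumption holds.

T_f ≈ 50.1 °C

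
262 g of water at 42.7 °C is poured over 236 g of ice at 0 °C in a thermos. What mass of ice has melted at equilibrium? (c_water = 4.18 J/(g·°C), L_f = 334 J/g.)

m_melted ≈ 140 g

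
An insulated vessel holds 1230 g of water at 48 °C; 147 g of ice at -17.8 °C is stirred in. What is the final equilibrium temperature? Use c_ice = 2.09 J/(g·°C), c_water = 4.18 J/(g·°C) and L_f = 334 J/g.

T_f ≈ 33.4 °C

Heat gained plus heat lost sum to zero:
warm ice to 0 °C: 147·2.09·(0 − (-17.8)) = 5468.7; melt ice: 147·334 = 49098; warm the meltwater: 614.46 T; water: 5141.4(T − 48)
5755.9 T = 246787 − 54567 = 192221
T ≈ 33.40 °C. Since T > 0 °C, the all-ice-melts assumption holds.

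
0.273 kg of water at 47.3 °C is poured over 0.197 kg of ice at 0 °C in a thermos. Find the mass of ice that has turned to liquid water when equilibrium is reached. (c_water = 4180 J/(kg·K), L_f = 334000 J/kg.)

Water can give up m c ΔT = 0.273×4180×47.3 = 53976 J before reaching 0 °C.
Fully melting the ice requires m_ice L_f = 0.197×334000 = 65798 J.
That's not enough to melt it all — equilibrium is at 0 °C with ice remaining.
m_melted×334000 = 53976  ⇒  m_melted ≈ 0.1616 kg.

m_melted ≈ 0.162 kg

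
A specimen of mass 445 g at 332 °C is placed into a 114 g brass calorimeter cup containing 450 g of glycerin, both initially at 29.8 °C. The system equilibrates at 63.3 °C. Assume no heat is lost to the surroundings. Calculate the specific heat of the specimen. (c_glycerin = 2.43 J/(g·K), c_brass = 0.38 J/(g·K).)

Net heat exchanged in the isolated system is zero:
445·c·(63.3 − 332) + 450·2.43·(63.3 − 29.8) + 114·0.38·(63.3 − 29.8) = 0
-119572 c = -38083
c = -38083/-119572 ≈ 0.3185 J/(g·K)

c ≈ 0.318 J/(g·K)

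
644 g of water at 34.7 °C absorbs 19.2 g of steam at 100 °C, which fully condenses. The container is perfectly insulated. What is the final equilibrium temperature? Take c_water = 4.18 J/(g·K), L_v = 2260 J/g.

T_f ≈ 52.2 °C

Energy balance with sensible and latent terms:
latent heat released on condensation: 19.2×2260 = 43392
  condensed water 100 °C→T: 80.26(T − 100)
  water warms: 644×4.18×(T − 34.7) = 2691.9(T − 34.7)
2772.2 T = 43392 + 8025.6 + 93410 = 144827
T ≈ 52.24 °C, under the boiling point, so the assumption holds.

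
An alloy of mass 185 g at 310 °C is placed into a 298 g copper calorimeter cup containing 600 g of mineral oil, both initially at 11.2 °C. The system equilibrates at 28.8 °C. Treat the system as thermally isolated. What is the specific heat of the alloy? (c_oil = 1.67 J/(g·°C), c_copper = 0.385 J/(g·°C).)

Taking heat into each body as positive, Σ m c ΔT = 0:
185×c×(28.8 − 310) + 600×1.67×(28.8 − 11.2) + 298×0.385×(28.8 − 11.2) = 0
-52022 c = -19654
c = -19654/-52022 ≈ 0.3778 J/(g·°C)

c ≈ 0.378 J/(g·°C)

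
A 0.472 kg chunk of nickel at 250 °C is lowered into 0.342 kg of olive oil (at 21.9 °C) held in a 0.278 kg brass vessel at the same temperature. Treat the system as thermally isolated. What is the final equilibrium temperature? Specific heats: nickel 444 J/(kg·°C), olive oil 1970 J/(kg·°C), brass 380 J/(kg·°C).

Energy conservation, ΣQ = 0:
0.472×444×(T − 250) + 0.342×1970×(T − 21.9) + 0.278×380×(T − 21.9) = 0
209.57(T − 250) + 673.74(T − 21.9) + 105.64(T − 21.9) = 0
988.95 T = 69460
T = 69460 / 988.95 = 70.2 °C

T_f ≈ 70.2 °C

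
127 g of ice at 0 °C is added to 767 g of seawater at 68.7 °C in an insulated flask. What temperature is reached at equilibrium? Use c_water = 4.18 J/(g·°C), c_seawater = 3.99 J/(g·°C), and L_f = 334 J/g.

T_f ≈ 46.7 °C

Energy balance with sensible and latent terms:
latent heat to melt: 127·334 = 42418
  meltwater 0→T: 127·4.18·T = 530.86 T
  seawater: 3060.3(T − 68.7)
3591.2 T = 210245 − 42418 = 167827
T ≈ 46.73 °C. Since T > 0 °C, the all-ice-melts assumption holds.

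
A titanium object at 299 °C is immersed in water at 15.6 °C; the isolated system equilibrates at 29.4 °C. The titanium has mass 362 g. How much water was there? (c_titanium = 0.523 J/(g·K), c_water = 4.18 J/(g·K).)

Let T be the final temperature. ΣQ_i = 0:
362×0.523×(29.4 − 299) + m×4.18×(29.4 − 15.6) = 0
57.68 m = 51042
m = 51042/57.68 ≈ 884.9 g

m ≈ 885 g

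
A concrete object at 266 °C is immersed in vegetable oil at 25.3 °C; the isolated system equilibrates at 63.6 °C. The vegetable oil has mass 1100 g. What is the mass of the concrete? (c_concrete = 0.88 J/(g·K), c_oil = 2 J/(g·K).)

Setting the total heat transfer to zero:
m·0.88·(63.6 − 266) + 1100·2·(63.6 − 25.3) = 0
-178.11 m = -84260
m = -84260/-178.11 ≈ 473.1 g

m ≈ 473 g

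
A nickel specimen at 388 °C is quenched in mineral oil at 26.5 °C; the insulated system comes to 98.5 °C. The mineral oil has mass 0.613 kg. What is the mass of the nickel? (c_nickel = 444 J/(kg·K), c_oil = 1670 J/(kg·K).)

m ≈ 0.573 kg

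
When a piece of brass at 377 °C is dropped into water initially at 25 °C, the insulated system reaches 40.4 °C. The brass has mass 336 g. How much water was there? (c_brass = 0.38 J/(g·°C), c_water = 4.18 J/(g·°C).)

m ≈ 668 g

Heat lost by the brass = heat gained by the water:
336×0.38×(377 − 40.4) = m×4.18×(40.4 − 25)
64.37 m = 42977  ⇒  m ≈ 667.6 g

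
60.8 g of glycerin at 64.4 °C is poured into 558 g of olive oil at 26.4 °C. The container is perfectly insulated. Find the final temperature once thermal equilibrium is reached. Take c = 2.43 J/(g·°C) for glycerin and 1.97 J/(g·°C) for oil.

|Q_glycerin| = |Q_oil|:
60.8*2.43*(64.4 − T) = 558*1.97*(T − 26.4)
147.74(64.4 − T) = 1099.3(T − 26.4)
1247 T = 38535  ⇒  T ≈ 30.90 °C

T_f ≈ 30.9 °C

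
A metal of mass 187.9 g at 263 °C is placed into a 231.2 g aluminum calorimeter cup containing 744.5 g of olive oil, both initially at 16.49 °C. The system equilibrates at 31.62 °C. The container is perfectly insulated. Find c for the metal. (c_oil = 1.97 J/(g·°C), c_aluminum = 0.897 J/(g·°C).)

c ≈ 0.583 J/(g·°C)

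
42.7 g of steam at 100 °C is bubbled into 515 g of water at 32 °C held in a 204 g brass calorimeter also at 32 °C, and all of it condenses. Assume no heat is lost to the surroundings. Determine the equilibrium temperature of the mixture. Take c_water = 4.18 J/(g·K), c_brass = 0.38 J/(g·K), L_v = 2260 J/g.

Energy conservation, ΣQ = 0:
condense steam: −42.7·2260 = −96502; condensed water 100 °C→T: 178.49(T − 100); water warms: 515·4.18·(T − 32) = 2152.7(T − 32); brass cup: 204·0.38·(T − 32) = 77.52(T − 32)
2408.7 T = 96502 + 17849 + 71367 = 185718
T ≈ 77.10 °C (< 100 °C, so full condensation is consistent).

T_f ≈ 77.1 °C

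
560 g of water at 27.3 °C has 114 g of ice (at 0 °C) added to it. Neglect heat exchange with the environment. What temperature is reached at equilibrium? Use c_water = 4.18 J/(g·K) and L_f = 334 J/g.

T_f ≈ 9.2 °C

Let T be the final temperature. ΣQ_i = 0:
fusion: m_ice L_f = 114×334 = 38076
  meltwater 0→T: 114×4.18×T = 476.52 T
  water: 2340.8(T − 27.3)
2817.3 T = 63904 − 38076 = 25828
T ≈ 9.17 °C — above 0 °C, consistent with complete melting.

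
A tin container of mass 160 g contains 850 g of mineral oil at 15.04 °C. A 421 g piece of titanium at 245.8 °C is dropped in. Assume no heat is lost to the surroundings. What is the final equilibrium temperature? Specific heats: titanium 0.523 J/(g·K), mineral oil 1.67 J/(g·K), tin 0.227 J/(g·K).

Energy conservation, ΣQ = 0:
421*0.523*(T − 245.8) + 850*1.67*(T − 15.04) + 160*0.227*(T − 15.04) = 0
220.18(T − 245.8) + 1419.5(T − 15.04) + 36.32(T − 15.04) = 0
1676 T = 76017
T = 76017/1676 ≈ 45.36 °C

T_f ≈ 45.4 °C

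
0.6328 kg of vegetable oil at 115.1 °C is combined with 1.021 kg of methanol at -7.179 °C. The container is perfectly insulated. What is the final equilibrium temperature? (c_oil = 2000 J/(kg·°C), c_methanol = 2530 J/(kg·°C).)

T_f ≈ 33.0 °C

Set heat shed by the hot body equal to heat absorbed by the cold body:
0.6328×2000×(115.1 − T) = 1.021×2530×(T − (-7.179))
1265.6(115.1 − T) = 2583.1(T − (-7.179))
3848.7 T = 127126  ⇒  T ≈ 33.03 °C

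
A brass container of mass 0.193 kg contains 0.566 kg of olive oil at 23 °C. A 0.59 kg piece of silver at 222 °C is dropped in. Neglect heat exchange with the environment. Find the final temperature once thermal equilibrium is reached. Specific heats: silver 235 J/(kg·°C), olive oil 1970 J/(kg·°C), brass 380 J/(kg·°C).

T_f ≈ 43.8 °C

Net heat exchanged in the isolated system is zero:
0.59×235×(T − 222) + 0.566×1970×(T − 23) + 0.193×380×(T − 23) = 0
138.65(T − 222) + 1115(T − 23) + 73.34(T − 23) = 0
1327 T = 58113
T = 58113 / 1327 = 43.8 °C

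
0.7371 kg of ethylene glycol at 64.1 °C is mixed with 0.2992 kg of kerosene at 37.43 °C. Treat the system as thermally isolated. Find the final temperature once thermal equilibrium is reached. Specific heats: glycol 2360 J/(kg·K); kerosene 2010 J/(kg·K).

T_f ≈ 57.2 °C

T_f is the heat-capacity-weighted average of the initial temperatures:
T_f = (1739.6×64.1 + 601.39×37.43) / (1739.6 + 601.39)
    = 134016 / 2340.9 ≈ 57.25 °C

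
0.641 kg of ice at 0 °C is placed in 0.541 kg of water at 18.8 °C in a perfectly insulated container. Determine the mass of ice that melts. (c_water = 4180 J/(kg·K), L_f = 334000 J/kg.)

Water can give up m c ΔT = 0.541·4180·18.8 = 42514 J before reaching 0 °C.
Melting all 0.641 kg of ice would need 0.641·334000 = 214094 J.
42514 J < 214094 J, so only part of the ice melts and the system sits at 0 °C.
m_melted·334000 = 42514  ⇒  m_melted ≈ 0.1273 kg.

m_melted ≈ 0.127 kg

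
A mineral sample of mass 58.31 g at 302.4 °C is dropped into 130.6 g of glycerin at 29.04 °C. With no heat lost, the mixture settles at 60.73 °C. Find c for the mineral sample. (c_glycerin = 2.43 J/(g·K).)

c ≈ 0.714 J/(g·K)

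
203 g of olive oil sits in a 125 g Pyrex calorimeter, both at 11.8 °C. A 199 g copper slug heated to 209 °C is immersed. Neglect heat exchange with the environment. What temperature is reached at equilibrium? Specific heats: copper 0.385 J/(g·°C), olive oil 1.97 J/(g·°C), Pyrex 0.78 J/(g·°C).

T_f ≈ 38.1 °C

Net heat exchanged in the isolated system is zero:
199*0.385*(T − 209) + 203*1.97*(T − 11.8) + 125*0.78*(T − 11.8) = 0
76.61(T − 209) + 399.91(T − 11.8) + 97.5(T − 11.8) = 0
574.02 T = 21882
T = 21882/574.02 ≈ 38.12 °C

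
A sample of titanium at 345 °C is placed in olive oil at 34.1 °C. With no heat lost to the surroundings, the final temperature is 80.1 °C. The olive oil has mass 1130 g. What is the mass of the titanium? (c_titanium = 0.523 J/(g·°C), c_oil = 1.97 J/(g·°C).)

|Q_titanium| = |Q_oil|:
m×0.523×(345 − 80.1) = 1130×1.97×(80.1 − 34.1)
138.54 m = 102401  ⇒  m ≈ 739.1 g

m ≈ 739 g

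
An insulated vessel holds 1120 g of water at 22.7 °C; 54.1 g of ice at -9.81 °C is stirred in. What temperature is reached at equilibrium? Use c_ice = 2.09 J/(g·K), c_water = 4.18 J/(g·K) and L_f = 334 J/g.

Conservation of energy gives ΣQ = 0:
ice -9.81→0 °C: 54.1×2.09×9.81 = 1109.2
  fusion: m_ice L_f = 54.1×334 = 18069
  warm the meltwater: 226.14 T
  water cools: 1120×4.18×(T − 22.7) = 4681.6(T − 22.7)
4907.7 T = 106272 − 19179 = 87094
T ≈ 17.75 °C. Since T > 0 °C, the all-ice-melts assumption holds.

T_f ≈ 17.7 °C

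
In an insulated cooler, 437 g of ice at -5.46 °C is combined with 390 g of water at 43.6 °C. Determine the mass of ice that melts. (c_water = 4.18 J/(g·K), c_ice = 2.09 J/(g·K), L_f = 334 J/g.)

m_melted ≈ 198 g

Cooling the water to 0 °C releases 390×4.18×43.6 = 71077 J.
Of that, 437×2.09×5.46 = 4986.8 J goes to bring the ice to 0 °C, leaving 66090 J.
Melting all 437 g of ice would need 437×334 = 145958 J.
Since 66090 < 145958 J, not all the ice melts; equilibrium is at 0 °C.
Mass melted = 66090/334 ≈ 197.9 g.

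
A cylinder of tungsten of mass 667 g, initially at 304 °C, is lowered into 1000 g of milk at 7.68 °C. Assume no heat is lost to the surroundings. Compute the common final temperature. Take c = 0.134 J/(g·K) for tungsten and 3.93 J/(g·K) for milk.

Heat lost by the tungsten equals heat gained by the milk:
667*0.134*(304 − T) = 1000*3.93*(T − 7.68)
89.38(304 − T) = 3930(T − 7.68)
4019.4 T = 57353  ⇒  T ≈ 14.27 °C

T_f ≈ 14.3 °C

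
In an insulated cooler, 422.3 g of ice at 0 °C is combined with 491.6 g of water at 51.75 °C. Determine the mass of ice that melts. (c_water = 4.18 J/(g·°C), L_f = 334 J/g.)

Cooling the water to 0 °C releases 491.6×4.18×51.75 = 106340 J.
To melt every bit of ice: 422.3×334 = 141048 J.
Since 106340 < 141048 J, not all the ice melts; equilibrium is at 0 °C.
m_melt = 106340 / L_f = 318.4 g.

m_melted ≈ 318 g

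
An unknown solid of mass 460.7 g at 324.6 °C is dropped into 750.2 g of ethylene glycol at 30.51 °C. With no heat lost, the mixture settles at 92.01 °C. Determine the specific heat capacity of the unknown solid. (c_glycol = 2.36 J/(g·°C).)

c ≈ 1.02 J/(g·°C)

Conservation of energy gives ΣQ = 0:
460.7·c·(92.01 − 324.6) + 750.2·2.36·(92.01 − 30.51) = 0
-107154 c = -108884
c = -108884/-107154 ≈ 1.016 J/(g·°C)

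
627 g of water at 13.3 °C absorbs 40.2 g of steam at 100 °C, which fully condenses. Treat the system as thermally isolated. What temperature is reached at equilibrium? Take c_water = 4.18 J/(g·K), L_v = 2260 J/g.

T_f ≈ 51.1 °C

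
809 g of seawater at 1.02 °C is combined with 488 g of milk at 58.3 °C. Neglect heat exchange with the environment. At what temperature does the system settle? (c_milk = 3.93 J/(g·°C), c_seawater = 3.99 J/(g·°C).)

T_f ≈ 22.4 °C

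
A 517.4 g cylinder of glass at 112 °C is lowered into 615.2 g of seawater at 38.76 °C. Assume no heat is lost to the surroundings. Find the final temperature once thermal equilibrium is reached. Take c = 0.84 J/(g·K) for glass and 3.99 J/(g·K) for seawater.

T_f ≈ 49.8 °C

With ΣQ=0 the equilibrium temperature is the m·c-weighted mean:
T_f = (434.62*112 + 2454.6*38.76) / (434.62 + 2454.6)
    = 143819 / 2889.3 ≈ 49.78 °C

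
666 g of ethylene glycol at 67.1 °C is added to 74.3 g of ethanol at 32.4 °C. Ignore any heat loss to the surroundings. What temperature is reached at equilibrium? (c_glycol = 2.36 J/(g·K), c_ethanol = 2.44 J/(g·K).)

T_f ≈ 63.5 °C

T_f is the heat-capacity-weighted average of the initial temperatures:
T_f = (1571.8×67.1 + 181.29×32.4) / (1571.8 + 181.29)
    = 111339 / 1753.1 ≈ 63.51 °C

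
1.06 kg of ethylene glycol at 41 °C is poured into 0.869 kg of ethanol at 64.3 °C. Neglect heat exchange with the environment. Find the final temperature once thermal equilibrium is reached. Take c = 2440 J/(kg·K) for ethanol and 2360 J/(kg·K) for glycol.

T_f ≈ 51.7 °C

Let T be the final temperature. ΣQ_i = 0:
0.869*2440*(T − 64.3) + 1.06*2360*(T − 41) = 0
4622 T = 238905
T = 238905/4622 ≈ 51.69 °C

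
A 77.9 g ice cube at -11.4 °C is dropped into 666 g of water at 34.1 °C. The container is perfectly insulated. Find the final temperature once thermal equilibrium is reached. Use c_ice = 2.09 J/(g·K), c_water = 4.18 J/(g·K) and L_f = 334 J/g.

Setting the total heat transfer to zero:
ice -11.4→0 °C: 77.9·2.09·11.4 = 1856
  fusion: m_ice L_f = 77.9·334 = 26019
  meltwater 0→T: 77.9·4.18·T = 325.62 T
  water cools: 666·4.18·(T − 34.1) = 2783.9(T − 34.1)
3109.5 T = 94930 − 27875 = 67056
T ≈ 21.56 °C. Since T > 0 °C, the all-ice-melts assumption holds.

T_f ≈ 21.6 °C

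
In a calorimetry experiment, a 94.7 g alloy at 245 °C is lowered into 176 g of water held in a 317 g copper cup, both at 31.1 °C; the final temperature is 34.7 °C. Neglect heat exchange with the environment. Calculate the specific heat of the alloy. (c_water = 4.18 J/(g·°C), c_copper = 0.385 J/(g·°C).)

c ≈ 0.155 J/(g·°C)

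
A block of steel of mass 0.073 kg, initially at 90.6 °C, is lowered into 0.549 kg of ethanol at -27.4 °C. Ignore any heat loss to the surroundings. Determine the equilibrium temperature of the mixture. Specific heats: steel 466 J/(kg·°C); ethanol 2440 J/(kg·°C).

T_f ≈ -24.5 °C

Taking heat into each body as positive, Σ m c ΔT = 0:
0.073·466·(T − 90.6) + 0.549·2440·(T − (-27.4)) = 0
34.02(T − 90.6) + 1339.6(T − (-27.4)) = 0
(34.02 + 1339.6) T = 34.02·90.6 + 1339.6·(-27.4)
T = -33622 / 1373.6 = -24.5 °C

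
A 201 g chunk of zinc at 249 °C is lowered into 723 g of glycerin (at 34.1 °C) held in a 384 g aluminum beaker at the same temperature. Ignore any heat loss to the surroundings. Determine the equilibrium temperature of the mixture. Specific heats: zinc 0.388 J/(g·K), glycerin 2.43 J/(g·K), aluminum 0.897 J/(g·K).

T_f ≈ 41.8 °C

Net heat exchanged in the isolated system is zero:
201*0.388*(T − 249) + 723*2.43*(T − 34.1) + 384*0.897*(T − 34.1) = 0
2179.3 T = 91075
T = 91075/2179.3 ≈ 41.79 °C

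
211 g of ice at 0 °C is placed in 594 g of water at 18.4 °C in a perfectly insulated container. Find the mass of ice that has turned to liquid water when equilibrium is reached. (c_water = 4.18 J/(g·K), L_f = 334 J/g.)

Heat available from the water dropping to 0 °C: 594×4.18×18.4 = 45686 J.
Fully melting the ice requires m_ice L_f = 211×334 = 70474 J.
45686 J < 70474 J, so only part of the ice melts and the system sits at 0 °C.
Mass melted = 45686/334 ≈ 136.8 g.

m_melted ≈ 137 g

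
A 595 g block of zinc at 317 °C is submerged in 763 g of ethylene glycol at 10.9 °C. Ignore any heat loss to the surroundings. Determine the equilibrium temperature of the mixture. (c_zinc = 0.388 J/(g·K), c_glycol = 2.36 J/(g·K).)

T_f ≈ 45.7 °C

Heat gained plus heat lost sum to zero:
595×0.388×(T − 317) + 763×2.36×(T − 10.9) = 0
230.86(T − 317) + 1800.7(T − 10.9) = 0
2031.5 T = 92810
T ≈ 45.68 °C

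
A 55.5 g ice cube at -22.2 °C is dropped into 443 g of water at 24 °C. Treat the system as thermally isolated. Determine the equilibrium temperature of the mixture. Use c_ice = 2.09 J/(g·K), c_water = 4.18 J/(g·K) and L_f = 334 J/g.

T_f ≈ 11.2 °C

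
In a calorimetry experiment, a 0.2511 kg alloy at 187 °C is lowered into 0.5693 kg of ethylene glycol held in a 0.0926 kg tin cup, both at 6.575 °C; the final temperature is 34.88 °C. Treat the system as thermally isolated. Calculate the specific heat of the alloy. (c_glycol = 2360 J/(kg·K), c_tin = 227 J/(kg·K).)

Heat gained plus heat lost sum to zero:
0.2511×c×(34.88 − 187) + 0.5693×2360×(34.88 − 6.575) + 0.0926×227×(34.88 − 6.575) = 0
-38.2 c = -38624
c = -38624/-38.2 ≈ 1011 J/(kg·K)

c ≈ 1010 J/(kg·K)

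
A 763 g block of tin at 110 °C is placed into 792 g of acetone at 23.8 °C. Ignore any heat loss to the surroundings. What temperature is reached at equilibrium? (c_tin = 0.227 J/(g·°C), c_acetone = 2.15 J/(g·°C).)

Taking heat into each body as positive, Σ m c ΔT = 0:
763*0.227*(T − 110) + 792*2.15*(T − 23.8) = 0
173.2(T − 110) + 1702.8(T − 23.8) = 0
(173.2 + 1702.8) T = 173.2*110 + 1702.8*23.8
T = 59579 / 1876 = 31.8 °C

T_f ≈ 31.8 °C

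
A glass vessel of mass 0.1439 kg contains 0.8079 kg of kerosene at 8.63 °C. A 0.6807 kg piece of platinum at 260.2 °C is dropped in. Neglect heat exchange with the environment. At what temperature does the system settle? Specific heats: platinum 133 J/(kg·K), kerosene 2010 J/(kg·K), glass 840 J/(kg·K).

T_f ≈ 21.0 °C

Net heat exchanged in the isolated system is zero:
0.6807·133·(T − 260.2) + 0.8079·2010·(T − 8.63) + 0.1439·840·(T − 8.63) = 0
90.53(T − 260.2) + 1623.9(T − 8.63) + 120.88(T − 8.63) = 0
(90.53 + 1623.9 + 120.88) T = 90.53·260.2 + 1623.9·8.63 + 120.88·8.63
T ≈ 21.04 °C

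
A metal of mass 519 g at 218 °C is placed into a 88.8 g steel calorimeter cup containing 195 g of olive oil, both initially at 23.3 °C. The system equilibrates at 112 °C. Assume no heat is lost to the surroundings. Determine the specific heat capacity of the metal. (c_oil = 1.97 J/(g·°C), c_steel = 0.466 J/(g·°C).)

c ≈ 0.686 J/(g·°C)

Energy conservation, ΣQ = 0:
519·c·(112 − 218) + 195·1.97·(112 − 23.3) + 88.8·0.466·(112 − 23.3) = 0
-55014 c = -37745
c = -37745/-55014 ≈ 0.6861 J/(g·°C)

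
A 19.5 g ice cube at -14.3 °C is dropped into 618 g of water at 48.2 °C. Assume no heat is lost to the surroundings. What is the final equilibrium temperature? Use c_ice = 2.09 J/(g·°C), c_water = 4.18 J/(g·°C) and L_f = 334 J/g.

T_f ≈ 44.1 °C

Taking heat into each body as positive, Σ m c ΔT = 0:
warm ice to 0 °C: 19.5·2.09·(0 − (-14.3)) = 582.8
  fusion: m_ice L_f = 19.5·334 = 6513
  meltwater 0→T: 19.5·4.18·T = 81.51 T
  water cools: 618·4.18·(T − 48.2) = 2583.2(T − 48.2)
2664.8 T = 124512 − 7095.8 = 117416
T ≈ 44.06 °C — above 0 °C, consistent with complete melting.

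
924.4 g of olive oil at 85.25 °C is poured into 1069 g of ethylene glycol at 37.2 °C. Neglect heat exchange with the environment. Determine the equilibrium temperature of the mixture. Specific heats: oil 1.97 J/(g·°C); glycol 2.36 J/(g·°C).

T_f ≈ 57.3 °C

|Q_oil| = |Q_glycol|:
924.4·1.97·(85.25 − T) = 1069·2.36·(T − 37.2)
1821.1(85.25 − T) = 2522.8(T − 37.2)
4343.9 T = 249096  ⇒  T ≈ 57.34 °C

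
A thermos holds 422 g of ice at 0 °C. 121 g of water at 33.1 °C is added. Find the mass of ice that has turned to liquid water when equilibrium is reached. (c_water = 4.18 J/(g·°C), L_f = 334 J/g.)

Heat available from the water dropping to 0 °C: 121×4.18×33.1 = 16741 J.
Fully melting the ice requires m_ice L_f = 422×334 = 140948 J.
16741 J < 140948 J, so only part of the ice melts and the system sits at 0 °C.
m_melt = 16741 / L_f = 50.12 g.

m_melted ≈ 50.1 g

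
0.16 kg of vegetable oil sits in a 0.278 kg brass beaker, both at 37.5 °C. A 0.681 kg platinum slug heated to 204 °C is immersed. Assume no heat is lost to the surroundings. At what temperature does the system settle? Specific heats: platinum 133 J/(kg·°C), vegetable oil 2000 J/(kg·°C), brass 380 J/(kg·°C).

T_f is the heat-capacity-weighted average of the initial temperatures:
T_f = (90.57*204 + 320*37.5 + 105.64*37.5) / (90.57 + 320 + 105.64)
    = 34438 / 516.21 ≈ 66.71 °C

T_f ≈ 66.7 °C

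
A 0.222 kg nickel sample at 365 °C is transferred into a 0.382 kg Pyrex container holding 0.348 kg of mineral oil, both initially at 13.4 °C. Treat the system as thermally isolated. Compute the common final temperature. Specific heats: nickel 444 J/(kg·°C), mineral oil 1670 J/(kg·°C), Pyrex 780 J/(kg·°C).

T_f ≈ 48.8 °C

Let T be the final temperature. ΣQ_i = 0:
0.222×444×(T − 365) + 0.348×1670×(T − 13.4) + 0.382×780×(T − 13.4) = 0
98.57(T − 365) + 581.16(T − 13.4) + 297.96(T − 13.4) = 0
977.69 T = 47758
T = 47758 / 977.69 = 48.8 °C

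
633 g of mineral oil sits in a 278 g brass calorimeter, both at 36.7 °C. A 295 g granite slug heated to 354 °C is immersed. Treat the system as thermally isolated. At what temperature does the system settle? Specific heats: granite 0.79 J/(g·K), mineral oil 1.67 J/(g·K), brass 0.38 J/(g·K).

Taking heat into each body as positive, Σ m c ΔT = 0:
295·0.79·(T − 354) + 633·1.67·(T − 36.7) + 278·0.38·(T − 36.7) = 0
(233.05 + 1057.1 + 105.64) T = 233.05·354 + 1057.1·36.7 + 105.64·36.7
T = 125173 / 1395.8 = 89.7 °C

T_f ≈ 89.7 °C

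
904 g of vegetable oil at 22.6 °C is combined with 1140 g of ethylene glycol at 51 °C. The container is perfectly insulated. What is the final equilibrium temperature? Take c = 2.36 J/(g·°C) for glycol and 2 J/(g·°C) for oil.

With ΣQ=0 the equilibrium temperature is the m·c-weighted mean:
T_f = (2690.4·51 + 1808·22.6) / (2690.4 + 1808)
    = 178071 / 4498.4 ≈ 39.59 °C

T_f ≈ 39.6 °C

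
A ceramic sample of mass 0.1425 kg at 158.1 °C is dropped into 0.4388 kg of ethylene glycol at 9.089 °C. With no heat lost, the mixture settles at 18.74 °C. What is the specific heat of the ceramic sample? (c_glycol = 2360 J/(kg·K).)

Let T be the final temperature. ΣQ_i = 0:
0.1425·c·(18.74 − 158.1) + 0.4388·2360·(18.74 − 9.089) = 0
-19.86 c = -9994.3
c = -9994.3/-19.86 ≈ 503.3 J/(kg·K)

c ≈ 503 J/(kg·K)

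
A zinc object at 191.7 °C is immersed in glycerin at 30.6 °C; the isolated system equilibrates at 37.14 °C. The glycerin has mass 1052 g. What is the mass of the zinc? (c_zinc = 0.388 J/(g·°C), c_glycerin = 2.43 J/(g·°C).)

m ≈ 279 g

Taking heat into each body as positive, Σ m c ΔT = 0:
m·0.388·(37.14 − 191.7) + 1052·2.43·(37.14 − 30.6) = 0
-59.97 m = -16719
m = -16719/-59.97 ≈ 278.8 g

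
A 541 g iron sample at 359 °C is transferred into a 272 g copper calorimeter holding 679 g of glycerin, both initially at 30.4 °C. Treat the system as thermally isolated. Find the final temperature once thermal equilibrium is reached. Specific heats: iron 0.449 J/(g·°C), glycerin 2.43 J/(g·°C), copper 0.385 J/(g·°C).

With ΣQ=0 the equilibrium temperature is the m·c-weighted mean:
T_f = (242.91*359 + 1650*30.4 + 104.72*30.4) / (242.91 + 1650 + 104.72)
    = 140547 / 1997.6 ≈ 70.36 °C

T_f ≈ 70.4 °C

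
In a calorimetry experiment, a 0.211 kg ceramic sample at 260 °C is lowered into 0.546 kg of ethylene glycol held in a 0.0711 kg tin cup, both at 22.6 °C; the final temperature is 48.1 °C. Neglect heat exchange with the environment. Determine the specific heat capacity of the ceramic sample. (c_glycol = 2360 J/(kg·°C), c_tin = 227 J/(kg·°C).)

c ≈ 744 J/(kg·°C)

Taking heat into each body as positive, Σ m c ΔT = 0:
0.211×c×(48.1 − 260) + 0.546×2360×(48.1 − 22.6) + 0.0711×227×(48.1 − 22.6) = 0
-44.71 c = -33270
c = -33270/-44.71 ≈ 744.1 J/(kg·°C)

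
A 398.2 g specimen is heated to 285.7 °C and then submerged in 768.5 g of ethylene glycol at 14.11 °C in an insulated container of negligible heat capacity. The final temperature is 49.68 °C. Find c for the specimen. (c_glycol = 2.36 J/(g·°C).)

c ≈ 0.686 J/(g·°C)

Heat lost by the specimen = heat gained by the glycol:
398.2·c·(285.7 − 49.68) = 768.5·2.36·(49.68 − 14.11)
93983 c = 64512  ⇒  c ≈ 0.6864 J/(g·°C)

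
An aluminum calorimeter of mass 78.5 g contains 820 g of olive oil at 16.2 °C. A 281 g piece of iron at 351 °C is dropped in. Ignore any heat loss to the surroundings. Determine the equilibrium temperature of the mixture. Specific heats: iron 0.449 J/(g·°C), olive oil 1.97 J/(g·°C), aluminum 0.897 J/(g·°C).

T_f ≈ 39.5 °C

Net heat exchanged in the isolated system is zero:
281*0.449*(T − 351) + 820*1.97*(T − 16.2) + 78.5*0.897*(T − 16.2) = 0
126.17(T − 351) + 1615.4(T − 16.2) + 70.41(T − 16.2) = 0
1812 T = 71596
T = 71596/1812 ≈ 39.51 °C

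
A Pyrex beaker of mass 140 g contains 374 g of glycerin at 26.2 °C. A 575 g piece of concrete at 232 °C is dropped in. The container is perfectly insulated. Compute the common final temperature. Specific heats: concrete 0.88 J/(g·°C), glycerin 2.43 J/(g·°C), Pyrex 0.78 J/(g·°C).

T_f ≈ 94.5 °C

T_f = Σ m_i c_i T_i / Σ m_i c_i:
T_f = (506·232 + 908.82·26.2 + 109.2·26.2) / (506 + 908.82 + 109.2)
    = 144064 / 1524 ≈ 94.53 °C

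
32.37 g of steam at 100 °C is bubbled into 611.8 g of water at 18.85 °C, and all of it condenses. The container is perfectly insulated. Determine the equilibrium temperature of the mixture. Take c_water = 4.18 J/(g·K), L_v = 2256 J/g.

Heat gained plus heat lost sum to zero:
latent heat released on condensation: 32.37×2256 = 73027; condensate cools 100→T: 32.37×4.18×(T − 100) = 135.31(T − 100); water warms: 611.8×4.18×(T − 18.85) = 2557.3(T − 18.85)
2692.6 T = 73027 + 13531 + 48206 = 134763
T ≈ 50.05 °C (< 100 °C, so full condensation is consistent).

T_f ≈ 50.0 °C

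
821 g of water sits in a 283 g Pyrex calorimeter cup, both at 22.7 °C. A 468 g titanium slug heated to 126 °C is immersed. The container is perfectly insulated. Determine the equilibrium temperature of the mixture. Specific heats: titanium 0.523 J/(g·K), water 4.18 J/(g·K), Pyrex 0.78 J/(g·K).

Setting the total heat transfer to zero:
468×0.523×(T − 126) + 821×4.18×(T − 22.7) + 283×0.78×(T − 22.7) = 0
(244.76 + 3431.8 + 220.74) T = 244.76×126 + 3431.8×22.7 + 220.74×22.7
T ≈ 29.19 °C

T_f ≈ 29.2 °C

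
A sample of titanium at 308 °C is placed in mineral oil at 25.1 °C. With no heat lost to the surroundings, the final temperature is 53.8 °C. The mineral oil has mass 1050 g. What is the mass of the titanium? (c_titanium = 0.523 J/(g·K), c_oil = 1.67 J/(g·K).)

m ≈ 379 g

Taking heat into each body as positive, Σ m c ΔT = 0:
m×0.523×(53.8 − 308) + 1050×1.67×(53.8 − 25.1) = 0
-132.95 m = -50325
m = -50325/-132.95 ≈ 378.5 g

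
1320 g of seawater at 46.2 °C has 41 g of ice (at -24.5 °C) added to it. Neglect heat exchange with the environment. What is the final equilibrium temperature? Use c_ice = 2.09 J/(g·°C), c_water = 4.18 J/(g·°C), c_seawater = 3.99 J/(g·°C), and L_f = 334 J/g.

T_f ≈ 41.8 °C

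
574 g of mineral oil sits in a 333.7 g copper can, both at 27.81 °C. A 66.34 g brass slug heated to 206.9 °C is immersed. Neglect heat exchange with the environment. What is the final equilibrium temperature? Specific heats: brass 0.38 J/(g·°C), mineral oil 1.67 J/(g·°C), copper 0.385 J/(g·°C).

T_f ≈ 31.9 °C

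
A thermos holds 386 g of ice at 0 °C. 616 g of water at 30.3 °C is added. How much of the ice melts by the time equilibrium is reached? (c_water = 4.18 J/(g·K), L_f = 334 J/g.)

Cooling the water to 0 °C releases 616·4.18·30.3 = 78019 J.
Fully melting the ice requires m_ice L_f = 386·334 = 128924 J.
78019 J < 128924 J, so only part of the ice melts and the system sits at 0 °C.
m_melted·334 = 78019  ⇒  m_melted ≈ 233.6 g.

m_melted ≈ 234 g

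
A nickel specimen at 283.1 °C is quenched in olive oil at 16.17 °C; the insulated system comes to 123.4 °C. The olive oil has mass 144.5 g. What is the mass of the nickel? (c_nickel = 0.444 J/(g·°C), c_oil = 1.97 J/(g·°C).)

m ≈ 430 g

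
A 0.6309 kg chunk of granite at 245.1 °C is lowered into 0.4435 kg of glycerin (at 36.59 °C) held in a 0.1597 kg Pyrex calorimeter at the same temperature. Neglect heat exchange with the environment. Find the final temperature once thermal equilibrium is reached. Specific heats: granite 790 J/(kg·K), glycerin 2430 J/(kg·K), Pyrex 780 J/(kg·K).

T_f ≈ 97.7 °C

Heat gained plus heat lost sum to zero:
0.6309×790×(T − 245.1) + 0.4435×2430×(T − 36.59) + 0.1597×780×(T − 36.59) = 0
498.41(T − 245.1) + 1077.7(T − 36.59) + 124.57(T − 36.59) = 0
(498.41 + 1077.7 + 124.57) T = 498.41×245.1 + 1077.7×36.59 + 124.57×36.59
T = 166152 / 1700.7 = 97.7 °C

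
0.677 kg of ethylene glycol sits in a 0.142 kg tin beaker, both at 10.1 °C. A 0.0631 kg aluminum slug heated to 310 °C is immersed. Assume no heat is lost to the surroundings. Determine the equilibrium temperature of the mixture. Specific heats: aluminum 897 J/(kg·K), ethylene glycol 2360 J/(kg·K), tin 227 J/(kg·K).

T_f ≈ 20.2 °C

Let T be the final temperature. ΣQ_i = 0:
0.0631*897*(T − 310) + 0.677*2360*(T − 10.1) + 0.142*227*(T − 10.1) = 0
56.6(T − 310) + 1597.7(T − 10.1) + 32.23(T − 10.1) = 0
1686.6 T = 34009
T = 34009/1686.6 ≈ 20.16 °C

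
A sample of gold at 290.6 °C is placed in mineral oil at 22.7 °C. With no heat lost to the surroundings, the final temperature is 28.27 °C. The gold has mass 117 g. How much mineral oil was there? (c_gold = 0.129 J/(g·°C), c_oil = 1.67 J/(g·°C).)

m ≈ 426 g

|Q_gold| = |Q_oil|:
117·0.129·(290.6 − 28.27) = m·1.67·(28.27 − 22.7)
9.302 m = 3959.3  ⇒  m ≈ 425.6 g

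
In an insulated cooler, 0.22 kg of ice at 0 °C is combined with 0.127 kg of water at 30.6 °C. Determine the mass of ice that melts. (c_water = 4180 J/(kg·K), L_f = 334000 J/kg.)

Heat available from the water dropping to 0 °C: 0.127×4180×30.6 = 16244 J.
Fully melting the ice requires m_ice L_f = 0.22×334000 = 73480 J.
Since 16244 < 73480 J, not all the ice melts; equilibrium is at 0 °C.
m_melt = 16244 / L_f = 0.04864 kg.

m_melted ≈ 0.0486 kg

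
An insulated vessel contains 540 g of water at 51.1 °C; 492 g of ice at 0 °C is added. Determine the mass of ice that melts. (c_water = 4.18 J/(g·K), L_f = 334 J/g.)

Heat available from the water dropping to 0 °C: 540×4.18×51.1 = 115343 J.
To melt every bit of ice: 492×334 = 164328 J.
Since 115343 < 164328 J, not all the ice melts; equilibrium is at 0 °C.
m_melted×334 = 115343  ⇒  m_melted ≈ 345.3 g.

m_melted ≈ 345 g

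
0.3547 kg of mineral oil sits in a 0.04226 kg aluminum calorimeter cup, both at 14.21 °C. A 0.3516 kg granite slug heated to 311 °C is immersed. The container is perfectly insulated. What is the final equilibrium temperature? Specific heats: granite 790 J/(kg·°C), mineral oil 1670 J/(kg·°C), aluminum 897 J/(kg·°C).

T_f ≈ 105.0 °C

Conservation of energy gives ΣQ = 0:
0.3516*790*(T − 311) + 0.3547*1670*(T − 14.21) + 0.04226*897*(T − 14.21) = 0
(277.76 + 592.35 + 37.91) T = 277.76*311 + 592.35*14.21 + 37.91*14.21
T ≈ 105.00 °C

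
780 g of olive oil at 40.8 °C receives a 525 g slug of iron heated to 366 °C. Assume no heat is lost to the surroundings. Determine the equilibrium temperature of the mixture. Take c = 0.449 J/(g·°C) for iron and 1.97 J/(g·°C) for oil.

With ΣQ=0 the equilibrium temperature is the m·c-weighted mean:
T_f = (235.72*366 + 1536.6*40.8) / (235.72 + 1536.6)
    = 148969 / 1772.3 ≈ 84.05 °C

T_f ≈ 84.1 °C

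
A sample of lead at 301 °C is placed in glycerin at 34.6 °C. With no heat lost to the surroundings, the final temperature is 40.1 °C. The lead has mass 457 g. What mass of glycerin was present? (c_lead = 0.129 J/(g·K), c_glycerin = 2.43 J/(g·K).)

Setting the total heat transfer to zero:
457×0.129×(40.1 − 301) + m×2.43×(40.1 − 34.6) = 0
13.37 m = 15381
m = 15381/13.37 ≈ 1151 g

m ≈ 1150 g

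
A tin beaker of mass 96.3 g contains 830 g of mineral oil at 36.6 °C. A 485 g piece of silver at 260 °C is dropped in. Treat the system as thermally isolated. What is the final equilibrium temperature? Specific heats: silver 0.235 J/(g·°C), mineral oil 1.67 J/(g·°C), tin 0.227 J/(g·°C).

T_f ≈ 53.3 °C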